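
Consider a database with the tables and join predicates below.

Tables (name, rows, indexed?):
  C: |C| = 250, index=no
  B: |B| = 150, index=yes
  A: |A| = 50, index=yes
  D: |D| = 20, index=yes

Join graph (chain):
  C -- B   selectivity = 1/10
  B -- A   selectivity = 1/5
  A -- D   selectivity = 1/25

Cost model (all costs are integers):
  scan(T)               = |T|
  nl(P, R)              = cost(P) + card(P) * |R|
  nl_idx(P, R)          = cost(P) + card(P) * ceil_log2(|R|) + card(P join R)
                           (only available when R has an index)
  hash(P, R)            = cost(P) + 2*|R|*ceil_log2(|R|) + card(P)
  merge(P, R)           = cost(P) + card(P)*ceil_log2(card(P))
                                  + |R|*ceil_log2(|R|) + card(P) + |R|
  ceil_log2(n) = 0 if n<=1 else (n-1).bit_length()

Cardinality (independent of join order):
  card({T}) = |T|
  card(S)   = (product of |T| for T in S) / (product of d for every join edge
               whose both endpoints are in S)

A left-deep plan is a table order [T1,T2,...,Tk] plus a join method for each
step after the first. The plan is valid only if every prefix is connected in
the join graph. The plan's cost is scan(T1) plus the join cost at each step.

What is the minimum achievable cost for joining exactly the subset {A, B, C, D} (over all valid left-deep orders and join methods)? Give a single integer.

Selinger DP over subsets of {A,B,C,D}:
  {C}: scan cost=250, card=250
  {B}: scan cost=150, card=150
  {A}: scan cost=50, card=50
  {D}: scan cost=20, card=20
  {BC}: card=3750; try (B,hash)→2900, (C,merge)→3750, (B,merge)→3850, (C,hash)→4300, (B,nl_idx)→6000, (C,nl)→37650 …(+1); best=2900 via (B,hash)
  {AB}: card=1500; try (A,hash)→900, (B,merge)→1750, (A,merge)→1850, (B,nl_idx)→1950, (B,hash)→2500, (A,nl_idx)→2550 …(+2); best=900 via (A,hash)
  {AD}: card=40; try (A,nl_idx)→180, (D,hash)→300, (D,nl_idx)→340, (A,merge)→490, (D,merge)→520, (A,hash)→640 …(+2); best=180 via (A,nl_idx)
  {ABC}: card=37500; try (C,hash)→6400, (A,hash)→7250, (C,merge)→21150, (A,merge)→52000, (A,nl_idx)→62900, (A,nl)→190400 …(+1); best=6400 via (C,hash)
  {ABD}: card=1200; try (B,nl_idx)→1700, (B,merge)→1810, (D,hash)→2600, (B,hash)→2620, (B,nl)→6180, (D,nl_idx)→9600 …(+2); best=1700 via (B,nl_idx)
  {ABCD}: card=30000; try (C,hash)→6900, (C,merge)→18350, (D,hash)→44100, (D,nl_idx)→223900, (C,nl)→301700, (D,merge)→644020 …(+1); best=6900 via (C,hash)

6900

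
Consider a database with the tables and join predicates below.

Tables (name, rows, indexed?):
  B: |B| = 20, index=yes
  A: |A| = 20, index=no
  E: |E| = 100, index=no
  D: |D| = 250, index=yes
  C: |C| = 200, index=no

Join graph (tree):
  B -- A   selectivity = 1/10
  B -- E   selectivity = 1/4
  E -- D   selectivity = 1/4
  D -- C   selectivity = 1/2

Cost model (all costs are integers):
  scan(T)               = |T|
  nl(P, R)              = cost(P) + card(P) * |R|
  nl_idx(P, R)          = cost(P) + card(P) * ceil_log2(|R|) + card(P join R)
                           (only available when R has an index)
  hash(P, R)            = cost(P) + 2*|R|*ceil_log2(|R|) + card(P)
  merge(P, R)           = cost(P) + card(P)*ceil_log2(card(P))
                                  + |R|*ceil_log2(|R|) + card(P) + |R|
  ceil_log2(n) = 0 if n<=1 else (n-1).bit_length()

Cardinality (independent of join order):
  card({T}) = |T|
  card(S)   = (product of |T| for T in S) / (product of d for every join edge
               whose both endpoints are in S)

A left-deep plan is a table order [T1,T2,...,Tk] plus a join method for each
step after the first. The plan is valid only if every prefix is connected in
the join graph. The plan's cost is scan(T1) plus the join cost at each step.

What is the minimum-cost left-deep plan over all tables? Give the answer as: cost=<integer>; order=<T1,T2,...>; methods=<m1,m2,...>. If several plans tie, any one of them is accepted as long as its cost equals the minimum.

cost=71800; order=E,B,A,D,C; methods=hash,hash,hash,hash

Selinger DP (subsets sized 1..n):
  {B}: scan cost=20, card=20
  {A}: scan cost=20, card=20
  {E}: scan cost=100, card=100
  {D}: scan cost=250, card=250
  {C}: scan cost=200, card=200
  {AB}: card=40; try (B,nl_idx)→160, (B,hash)→240, (A,hash)→240, (B,merge)→260, (A,merge)→260, (B,nl)→420 …(+1); best=160 via (B,nl_idx)
  {BE}: card=500; try (B,hash)→400, (E,merge)→940, (B,merge)→1020, (B,nl_idx)→1100, (E,hash)→1440, (E,nl)→2020 …(+1); best=400 via (B,hash)
  {DE}: card=6250; try (E,hash)→1900, (D,merge)→3150, (E,merge)→3300, (D,hash)→4200, (D,nl_idx)→7150, (D,nl)→25100 …(+1); best=1900 via (E,hash)
  {CD}: card=25000; try (C,hash)→3700, (D,merge)→4250, (C,merge)→4300, (D,hash)→4400, (D,nl_idx)→26800, (D,nl)→50200 …(+1); best=3700 via (C,hash)
  {ABE}: card=1000; try (A,hash)→1100, (E,merge)→1240, (E,hash)→1600, (E,nl)→4160, (A,merge)→5520, (A,nl)→10400; best=1100 via (A,hash)
  {BDE}: card=31250; try (D,hash)→4900, (D,merge)→7650, (B,hash)→8350, (D,nl_idx)→35650, (B,nl_idx)→64400, (B,merge)→89520 …(+2); best=4900 via (D,hash)
  {CDE}: card=625000; try (C,hash)→11350, (E,hash)→30100, (C,merge)→91200, (E,merge)→404500, (C,nl)→1251900, (E,nl)→2503700; best=11350 via (C,hash)
  {ABDE}: card=62500; try (D,hash)→6100, (D,merge)→14350, (A,hash)→36350, (D,nl_idx)→71600, (D,nl)→251100, (A,merge)→505020 …(+1); best=6100 via (D,hash)
  {BCDE}: card=3125000; try (C,hash)→39350, (C,merge)→506700, (B,hash)→636550, (C,nl)→6254900, (B,nl_idx)→6261350, (B,nl)→12511350 …(+1); best=39350 via (C,hash)
  {ABCDE}: card=6250000; try (C,hash)→71800, (C,merge)→1070400, (A,hash)→3164550, (C,nl)→12506100, (A,nl)→62539350, (A,merge)→71914470; best=71800 via (C,hash)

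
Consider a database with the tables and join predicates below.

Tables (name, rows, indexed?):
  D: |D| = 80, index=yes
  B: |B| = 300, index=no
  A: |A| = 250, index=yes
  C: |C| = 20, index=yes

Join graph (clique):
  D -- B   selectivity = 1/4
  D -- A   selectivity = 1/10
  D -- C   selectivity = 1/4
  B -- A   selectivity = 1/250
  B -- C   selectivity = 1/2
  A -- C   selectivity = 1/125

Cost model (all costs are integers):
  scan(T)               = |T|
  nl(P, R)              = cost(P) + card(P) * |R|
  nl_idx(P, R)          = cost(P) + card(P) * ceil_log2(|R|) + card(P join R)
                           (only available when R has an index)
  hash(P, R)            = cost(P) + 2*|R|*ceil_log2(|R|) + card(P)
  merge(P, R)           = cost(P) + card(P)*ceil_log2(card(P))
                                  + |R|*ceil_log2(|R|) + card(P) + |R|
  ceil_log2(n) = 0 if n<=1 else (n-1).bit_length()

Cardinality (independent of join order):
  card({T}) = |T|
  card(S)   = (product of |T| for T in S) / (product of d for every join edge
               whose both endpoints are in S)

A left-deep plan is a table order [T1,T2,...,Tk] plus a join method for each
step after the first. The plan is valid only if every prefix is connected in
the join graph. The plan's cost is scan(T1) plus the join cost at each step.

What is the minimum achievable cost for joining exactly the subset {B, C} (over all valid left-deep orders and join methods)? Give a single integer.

Selinger DP over subsets of {B,C}:
  {B}: scan cost=300, card=300
  {C}: scan cost=20, card=20
  {BC}: card=3000; try (C,hash)→800, (B,merge)→3140, (C,merge)→3420, (C,nl_idx)→4800, (B,hash)→5440, (B,nl)→6020 …(+1); best=800 via (C,hash)

800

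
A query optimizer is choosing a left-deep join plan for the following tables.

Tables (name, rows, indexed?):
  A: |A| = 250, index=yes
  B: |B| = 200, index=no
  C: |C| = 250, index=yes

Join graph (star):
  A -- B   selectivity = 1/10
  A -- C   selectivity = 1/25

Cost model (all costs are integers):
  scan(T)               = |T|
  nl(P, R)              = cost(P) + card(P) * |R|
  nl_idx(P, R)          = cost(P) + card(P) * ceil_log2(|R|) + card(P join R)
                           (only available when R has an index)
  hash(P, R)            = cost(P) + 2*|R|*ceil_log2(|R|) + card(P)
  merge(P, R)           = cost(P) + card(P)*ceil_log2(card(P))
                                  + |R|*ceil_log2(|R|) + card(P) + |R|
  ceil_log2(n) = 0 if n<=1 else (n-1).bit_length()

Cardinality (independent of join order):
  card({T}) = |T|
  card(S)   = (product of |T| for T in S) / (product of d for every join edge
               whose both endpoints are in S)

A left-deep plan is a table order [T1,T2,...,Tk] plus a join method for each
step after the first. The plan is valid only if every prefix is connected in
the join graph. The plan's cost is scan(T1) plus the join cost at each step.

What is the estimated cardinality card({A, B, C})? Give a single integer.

50000

Tables in S: A(250), B(200), C(250)
Edges inside S: A-B(d=10), A-C(d=25)
numerator = 250 * 200 * 250 = 12500000
denominator = 10 * 25 = 250
card(S) = 12500000 / 250 = 50000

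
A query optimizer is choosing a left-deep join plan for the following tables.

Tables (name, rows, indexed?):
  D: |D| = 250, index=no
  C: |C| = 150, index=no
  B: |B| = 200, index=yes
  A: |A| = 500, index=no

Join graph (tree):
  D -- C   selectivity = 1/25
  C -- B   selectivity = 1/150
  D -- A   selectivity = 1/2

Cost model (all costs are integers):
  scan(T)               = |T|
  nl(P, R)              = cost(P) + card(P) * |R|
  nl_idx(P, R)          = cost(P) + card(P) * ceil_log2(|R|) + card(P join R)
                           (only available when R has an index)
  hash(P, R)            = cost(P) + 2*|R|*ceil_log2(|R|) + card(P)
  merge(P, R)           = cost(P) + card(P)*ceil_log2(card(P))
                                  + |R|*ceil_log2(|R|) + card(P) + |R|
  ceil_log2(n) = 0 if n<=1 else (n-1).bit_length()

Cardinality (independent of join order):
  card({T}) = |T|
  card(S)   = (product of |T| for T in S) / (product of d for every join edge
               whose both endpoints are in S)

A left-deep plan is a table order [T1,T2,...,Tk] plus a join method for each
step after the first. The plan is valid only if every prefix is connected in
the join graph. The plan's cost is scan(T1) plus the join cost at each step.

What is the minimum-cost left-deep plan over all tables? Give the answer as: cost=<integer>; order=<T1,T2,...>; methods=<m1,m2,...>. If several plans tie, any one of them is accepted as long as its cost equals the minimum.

cost=16600; order=C,B,D,A; methods=nl_idx,merge,hash

Selinger DP (subsets sized 1..n):
  {D}: scan cost=250, card=250
  {C}: scan cost=150, card=150
  {B}: scan cost=200, card=200
  {A}: scan cost=500, card=500
  {CD}: card=1500; try (C,hash)→2900, (D,merge)→3750, (C,merge)→3850, (D,hash)→4300, (D,nl)→37650, (C,nl)→37750; best=2900 via (C,hash)
  {AD}: card=62500; try (D,hash)→5000, (A,merge)→7500, (D,merge)→7750, (A,hash)→9500, (A,nl)→125250, (D,nl)→125500; best=5000 via (D,hash)
  {BC}: card=200; try (B,nl_idx)→1550, (C,hash)→2800, (B,merge)→3300, (C,merge)→3350, (B,hash)→3500, (B,nl)→30150 …(+1); best=1550 via (B,nl_idx)
  {BCD}: card=2000; try (D,merge)→5600, (D,hash)→5750, (B,hash)→7600, (B,nl_idx)→16900, (B,merge)→22700, (D,nl)→51550 …(+1); best=5600 via (D,merge)
  {ACD}: card=375000; try (A,hash)→13400, (A,merge)→25900, (C,hash)→69900, (A,nl)→752900, (C,merge)→1068850, (C,nl)→9380000; best=13400 via (A,hash)
  {ABCD}: card=500000; try (A,hash)→16600, (A,merge)→34600, (B,hash)→391600, (A,nl)→1005600, (B,nl_idx)→3513400, (B,merge)→7515200 …(+1); best=16600 via (A,hash)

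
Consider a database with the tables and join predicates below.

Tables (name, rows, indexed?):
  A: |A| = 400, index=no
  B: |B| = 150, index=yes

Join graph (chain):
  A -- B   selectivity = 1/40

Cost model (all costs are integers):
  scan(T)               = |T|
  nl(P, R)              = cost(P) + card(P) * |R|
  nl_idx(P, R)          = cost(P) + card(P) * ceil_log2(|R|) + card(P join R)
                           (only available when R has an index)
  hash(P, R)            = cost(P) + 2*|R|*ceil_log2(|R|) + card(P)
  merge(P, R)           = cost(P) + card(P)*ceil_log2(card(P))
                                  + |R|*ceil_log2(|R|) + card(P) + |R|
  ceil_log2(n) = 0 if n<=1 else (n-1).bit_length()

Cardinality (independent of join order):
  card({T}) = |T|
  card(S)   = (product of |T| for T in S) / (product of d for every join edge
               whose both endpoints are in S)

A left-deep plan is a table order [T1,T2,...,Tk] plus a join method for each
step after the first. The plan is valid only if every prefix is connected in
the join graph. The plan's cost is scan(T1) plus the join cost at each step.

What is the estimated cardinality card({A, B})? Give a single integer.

1500

Tables in S: A(400), B(150)
Edges inside S: A-B(d=40)
numerator = 400 * 150 = 60000
denominator = 40 = 40
card(S) = 60000 / 40 = 1500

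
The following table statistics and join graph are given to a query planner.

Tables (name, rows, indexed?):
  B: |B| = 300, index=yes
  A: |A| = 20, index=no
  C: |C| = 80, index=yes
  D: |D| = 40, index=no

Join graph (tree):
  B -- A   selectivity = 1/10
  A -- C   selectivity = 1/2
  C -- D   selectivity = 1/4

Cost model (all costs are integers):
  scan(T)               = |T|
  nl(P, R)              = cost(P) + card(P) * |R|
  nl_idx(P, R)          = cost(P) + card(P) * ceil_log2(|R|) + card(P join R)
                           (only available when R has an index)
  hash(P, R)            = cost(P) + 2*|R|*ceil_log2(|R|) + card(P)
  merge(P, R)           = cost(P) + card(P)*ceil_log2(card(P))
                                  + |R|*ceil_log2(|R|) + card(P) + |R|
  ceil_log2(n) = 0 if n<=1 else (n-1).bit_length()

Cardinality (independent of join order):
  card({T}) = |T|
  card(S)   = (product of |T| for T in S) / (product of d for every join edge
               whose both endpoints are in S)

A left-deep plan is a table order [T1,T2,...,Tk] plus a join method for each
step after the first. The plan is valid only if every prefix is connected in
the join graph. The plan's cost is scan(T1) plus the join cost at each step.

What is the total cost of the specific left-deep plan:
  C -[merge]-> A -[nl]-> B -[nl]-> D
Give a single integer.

1200840

step 1: scan C: cost=80, card=80
step 2: join A via merge
    card(P join A) = 80*20/(2) = 800
    cost = 80 + 80*7 + 20*5 + 80 + 20 = 840
step 3: join B via nl
    card(P join B) = 800*300/(10) = 24000
    cost = 840 + 800*300 = 240840
step 4: join D via nl
    card(P join D) = 24000*40/(4) = 240000
    cost = 240840 + 24000*40 = 1200840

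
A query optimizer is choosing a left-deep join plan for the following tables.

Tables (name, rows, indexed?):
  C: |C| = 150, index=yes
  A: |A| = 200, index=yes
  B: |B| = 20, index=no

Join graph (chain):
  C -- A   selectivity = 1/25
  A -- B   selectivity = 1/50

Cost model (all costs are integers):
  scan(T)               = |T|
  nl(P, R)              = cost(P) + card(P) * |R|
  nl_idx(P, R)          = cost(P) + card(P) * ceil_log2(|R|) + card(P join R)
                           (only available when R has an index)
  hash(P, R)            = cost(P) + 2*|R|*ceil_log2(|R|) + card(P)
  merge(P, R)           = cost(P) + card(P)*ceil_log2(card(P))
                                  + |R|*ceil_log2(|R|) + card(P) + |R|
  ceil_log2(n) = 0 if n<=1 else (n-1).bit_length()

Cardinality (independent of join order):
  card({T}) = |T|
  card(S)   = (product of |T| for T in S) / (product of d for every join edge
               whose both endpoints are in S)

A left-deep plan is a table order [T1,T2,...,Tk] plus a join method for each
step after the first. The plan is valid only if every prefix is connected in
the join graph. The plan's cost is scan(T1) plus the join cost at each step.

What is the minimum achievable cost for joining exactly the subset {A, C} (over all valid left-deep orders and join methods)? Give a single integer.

Selinger DP over subsets of {A,C}:
  {C}: scan cost=150, card=150
  {A}: scan cost=200, card=200
  {AC}: card=1200; try (A,nl_idx)→2550, (C,hash)→2800, (C,nl_idx)→3000, (A,merge)→3300, (C,merge)→3350, (A,hash)→3500 …(+2); best=2550 via (A,nl_idx)

2550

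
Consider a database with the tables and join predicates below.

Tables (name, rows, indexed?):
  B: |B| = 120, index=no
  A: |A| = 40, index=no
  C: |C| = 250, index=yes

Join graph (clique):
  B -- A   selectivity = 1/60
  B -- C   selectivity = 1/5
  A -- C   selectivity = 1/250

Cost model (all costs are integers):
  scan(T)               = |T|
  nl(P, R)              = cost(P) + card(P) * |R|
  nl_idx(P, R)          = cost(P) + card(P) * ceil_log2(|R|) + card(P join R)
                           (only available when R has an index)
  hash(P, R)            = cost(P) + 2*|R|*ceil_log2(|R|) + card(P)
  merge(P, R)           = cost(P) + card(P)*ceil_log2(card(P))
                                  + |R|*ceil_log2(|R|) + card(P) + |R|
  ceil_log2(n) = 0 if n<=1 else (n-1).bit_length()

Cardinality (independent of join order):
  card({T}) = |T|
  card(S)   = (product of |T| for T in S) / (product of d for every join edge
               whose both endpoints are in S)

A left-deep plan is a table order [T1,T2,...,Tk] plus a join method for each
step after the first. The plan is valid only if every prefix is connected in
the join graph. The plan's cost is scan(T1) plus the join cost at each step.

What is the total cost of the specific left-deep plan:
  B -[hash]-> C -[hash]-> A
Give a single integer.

10720

step 1: scan B: cost=120, card=120
step 2: join C via hash
    card(P join C) = 120*250/(5) = 6000
    cost = 120 + 2*250*8 + 120 = 4240
step 3: join A via hash
    card(P join A) = 6000*40/(60*250) = 16
    cost = 4240 + 2*40*6 + 6000 = 10720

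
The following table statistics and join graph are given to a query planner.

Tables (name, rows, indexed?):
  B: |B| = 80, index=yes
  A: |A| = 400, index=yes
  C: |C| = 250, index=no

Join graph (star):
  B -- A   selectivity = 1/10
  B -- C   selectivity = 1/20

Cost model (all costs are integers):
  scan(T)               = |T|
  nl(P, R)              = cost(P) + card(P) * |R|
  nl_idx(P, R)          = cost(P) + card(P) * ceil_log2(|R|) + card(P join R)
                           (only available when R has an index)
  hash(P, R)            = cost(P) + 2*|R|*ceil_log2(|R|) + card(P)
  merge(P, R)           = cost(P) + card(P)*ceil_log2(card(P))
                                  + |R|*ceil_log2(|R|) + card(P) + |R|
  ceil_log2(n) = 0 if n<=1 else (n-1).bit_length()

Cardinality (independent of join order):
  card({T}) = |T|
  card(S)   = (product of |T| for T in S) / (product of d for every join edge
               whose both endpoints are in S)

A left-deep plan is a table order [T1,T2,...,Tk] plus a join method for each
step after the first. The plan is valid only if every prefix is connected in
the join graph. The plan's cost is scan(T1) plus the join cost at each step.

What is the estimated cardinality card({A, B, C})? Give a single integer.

Tables in S: A(400), B(80), C(250)
Edges inside S: B-A(d=10), B-C(d=20)
numerator = 400 * 80 * 250 = 8000000
denominator = 10 * 20 = 200
card(S) = 8000000 / 200 = 40000

40000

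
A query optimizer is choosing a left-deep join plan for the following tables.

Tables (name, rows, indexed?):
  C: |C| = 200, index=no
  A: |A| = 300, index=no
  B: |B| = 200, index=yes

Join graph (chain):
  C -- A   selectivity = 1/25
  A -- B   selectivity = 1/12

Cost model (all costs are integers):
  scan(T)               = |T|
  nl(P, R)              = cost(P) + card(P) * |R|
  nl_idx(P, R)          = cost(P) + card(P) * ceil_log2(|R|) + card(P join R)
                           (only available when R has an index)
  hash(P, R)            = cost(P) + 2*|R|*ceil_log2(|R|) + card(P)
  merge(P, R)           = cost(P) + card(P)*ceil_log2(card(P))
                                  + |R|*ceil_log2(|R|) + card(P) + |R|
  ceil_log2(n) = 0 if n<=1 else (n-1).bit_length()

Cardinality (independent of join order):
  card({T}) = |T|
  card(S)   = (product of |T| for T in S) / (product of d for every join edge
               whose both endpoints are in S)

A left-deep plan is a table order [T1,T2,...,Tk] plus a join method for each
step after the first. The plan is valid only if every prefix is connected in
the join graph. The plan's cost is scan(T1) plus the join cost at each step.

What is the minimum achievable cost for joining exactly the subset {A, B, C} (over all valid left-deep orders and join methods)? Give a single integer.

Selinger DP over subsets of {A,B,C}:
  {C}: scan cost=200, card=200
  {A}: scan cost=300, card=300
  {B}: scan cost=200, card=200
  {AC}: card=2400; try (C,hash)→3800, (A,merge)→5000, (C,merge)→5100, (A,hash)→5800, (A,nl)→60200, (C,nl)→60300; best=3800 via (C,hash)
  {AB}: card=5000; try (B,hash)→3800, (A,merge)→5000, (B,merge)→5100, (A,hash)→5800, (B,nl_idx)→7700, (A,nl)→60200 …(+1); best=3800 via (B,hash)
  {ABC}: card=40000; try (B,hash)→9400, (C,hash)→12000, (B,merge)→36800, (B,nl_idx)→63000, (C,merge)→75600, (B,nl)→483800 …(+1); best=9400 via (B,hash)

9400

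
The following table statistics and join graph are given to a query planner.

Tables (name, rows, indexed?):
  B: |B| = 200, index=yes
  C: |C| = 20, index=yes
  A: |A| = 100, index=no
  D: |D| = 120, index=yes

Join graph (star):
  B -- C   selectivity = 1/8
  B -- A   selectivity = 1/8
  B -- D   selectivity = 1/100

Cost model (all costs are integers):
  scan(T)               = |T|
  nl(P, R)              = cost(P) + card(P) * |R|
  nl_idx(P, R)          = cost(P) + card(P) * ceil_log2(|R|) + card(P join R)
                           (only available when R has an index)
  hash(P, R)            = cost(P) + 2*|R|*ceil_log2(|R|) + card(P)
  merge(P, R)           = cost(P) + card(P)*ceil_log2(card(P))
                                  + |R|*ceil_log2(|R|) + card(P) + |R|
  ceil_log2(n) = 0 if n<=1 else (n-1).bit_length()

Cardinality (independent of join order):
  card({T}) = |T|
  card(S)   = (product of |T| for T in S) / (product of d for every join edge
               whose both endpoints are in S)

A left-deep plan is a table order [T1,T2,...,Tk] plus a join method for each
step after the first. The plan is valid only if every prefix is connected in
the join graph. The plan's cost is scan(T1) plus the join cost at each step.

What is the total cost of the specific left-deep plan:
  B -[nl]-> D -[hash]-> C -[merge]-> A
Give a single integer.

32040

step 1: scan B: cost=200, card=200
step 2: join D via nl
    card(P join D) = 200*120/(100) = 240
    cost = 200 + 200*120 = 24200
step 3: join C via hash
    card(P join C) = 240*20/(8) = 600
    cost = 24200 + 2*20*5 + 240 = 24640
step 4: join A via merge
    card(P join A) = 600*100/(8) = 7500
    cost = 24640 + 600*10 + 100*7 + 600 + 100 = 32040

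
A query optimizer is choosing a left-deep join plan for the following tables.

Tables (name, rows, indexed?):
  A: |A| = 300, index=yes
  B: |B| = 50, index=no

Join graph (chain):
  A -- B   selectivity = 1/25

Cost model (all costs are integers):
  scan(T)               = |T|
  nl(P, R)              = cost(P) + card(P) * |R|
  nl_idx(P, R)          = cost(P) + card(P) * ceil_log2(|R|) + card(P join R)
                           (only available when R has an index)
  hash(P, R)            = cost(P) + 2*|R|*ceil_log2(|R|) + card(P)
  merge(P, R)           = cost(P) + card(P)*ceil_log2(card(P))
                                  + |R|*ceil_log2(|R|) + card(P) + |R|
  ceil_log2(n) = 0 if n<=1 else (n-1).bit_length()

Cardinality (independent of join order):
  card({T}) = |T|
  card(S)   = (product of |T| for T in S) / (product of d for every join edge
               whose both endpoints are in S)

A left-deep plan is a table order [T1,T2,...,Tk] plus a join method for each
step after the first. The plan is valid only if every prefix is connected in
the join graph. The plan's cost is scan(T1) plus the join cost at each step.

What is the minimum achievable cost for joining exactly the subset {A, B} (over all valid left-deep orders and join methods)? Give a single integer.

1100

Selinger DP over subsets of {A,B}:
  {A}: scan cost=300, card=300
  {B}: scan cost=50, card=50
  {AB}: card=600; try (A,nl_idx)→1100, (B,hash)→1200, (A,merge)→3400, (B,merge)→3650, (A,hash)→5500, (A,nl)→15050 …(+1); best=1100 via (A,nl_idx)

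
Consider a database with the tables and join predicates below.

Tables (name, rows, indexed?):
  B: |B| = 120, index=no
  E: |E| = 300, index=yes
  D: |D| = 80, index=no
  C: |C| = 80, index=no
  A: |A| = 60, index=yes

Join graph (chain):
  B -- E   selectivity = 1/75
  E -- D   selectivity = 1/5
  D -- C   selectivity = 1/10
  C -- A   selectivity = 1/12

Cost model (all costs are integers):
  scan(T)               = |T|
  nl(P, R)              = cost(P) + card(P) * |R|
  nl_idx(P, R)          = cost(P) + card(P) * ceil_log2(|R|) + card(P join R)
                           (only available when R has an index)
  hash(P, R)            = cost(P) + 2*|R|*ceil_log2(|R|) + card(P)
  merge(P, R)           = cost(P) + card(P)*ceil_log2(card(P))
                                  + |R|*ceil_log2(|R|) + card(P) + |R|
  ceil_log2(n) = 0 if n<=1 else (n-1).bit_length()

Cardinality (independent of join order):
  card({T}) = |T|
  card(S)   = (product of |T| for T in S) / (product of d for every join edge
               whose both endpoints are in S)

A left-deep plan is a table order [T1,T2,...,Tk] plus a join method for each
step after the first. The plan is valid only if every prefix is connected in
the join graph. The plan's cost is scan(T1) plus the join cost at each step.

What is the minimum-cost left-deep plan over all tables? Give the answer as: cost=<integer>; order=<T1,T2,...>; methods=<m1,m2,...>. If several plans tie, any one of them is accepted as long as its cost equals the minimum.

Selinger DP (subsets sized 1..n):
  {B}: scan cost=120, card=120
  {E}: scan cost=300, card=300
  {D}: scan cost=80, card=80
  {C}: scan cost=80, card=80
  {A}: scan cost=60, card=60
  {BE}: card=480; try (E,nl_idx)→1680, (B,hash)→2280, (E,merge)→4080, (B,merge)→4260, (E,hash)→5640, (E,nl)→36120 …(+1); best=1680 via (E,nl_idx)
  {DE}: card=4800; try (D,hash)→1720, (E,merge)→3720, (D,merge)→3940, (E,hash)→5560, (E,nl_idx)→5600, (E,nl)→24080 …(+1); best=1720 via (D,hash)
  {CD}: card=640; try (D,hash)→1280, (C,hash)→1280, (D,merge)→1360, (C,merge)→1360, (D,nl)→6480, (C,nl)→6480; best=1280 via (D,hash)
  {AC}: card=400; try (A,hash)→880, (A,nl_idx)→960, (C,merge)→1120, (A,merge)→1140, (C,hash)→1240, (C,nl)→4860 …(+1); best=880 via (A,hash)
  {BDE}: card=7680; try (D,hash)→3280, (D,merge)→7120, (B,hash)→8200, (D,nl)→40080, (B,merge)→69880, (B,nl)→577720; best=3280 via (D,hash)
  {CDE}: card=38400; try (E,hash)→7320, (C,hash)→7640, (E,merge)→11320, (E,nl_idx)→45440, (C,merge)→69560, (E,nl)→193280 …(+1); best=7320 via (E,hash)
  {ACD}: card=3200; try (D,hash)→2400, (A,hash)→2640, (D,merge)→5520, (A,nl_idx)→8320, (A,merge)→8740, (D,nl)→32880 …(+1); best=2400 via (D,hash)
  {BCDE}: card=61440; try (C,hash)→12080, (B,hash)→47400, (C,merge)→111440, (C,nl)→617680, (B,merge)→661080, (B,nl)→4615320; best=12080 via (C,hash)
  {ACDE}: card=192000; try (E,hash)→11000, (A,hash)→46440, (E,merge)→47000, (E,nl_idx)→223200, (A,nl_idx)→429720, (A,merge)→660540 …(+2); best=11000 via (E,hash)
  {ABCDE}: card=307200; try (A,hash)→74240, (B,hash)→204680, (A,nl_idx)→687920, (A,merge)→1056980, (B,merge)→3659960, (A,nl)→3698480 …(+1); best=74240 via (A,hash)

cost=74240; order=B,E,D,C,A; methods=nl_idx,hash,hash,hash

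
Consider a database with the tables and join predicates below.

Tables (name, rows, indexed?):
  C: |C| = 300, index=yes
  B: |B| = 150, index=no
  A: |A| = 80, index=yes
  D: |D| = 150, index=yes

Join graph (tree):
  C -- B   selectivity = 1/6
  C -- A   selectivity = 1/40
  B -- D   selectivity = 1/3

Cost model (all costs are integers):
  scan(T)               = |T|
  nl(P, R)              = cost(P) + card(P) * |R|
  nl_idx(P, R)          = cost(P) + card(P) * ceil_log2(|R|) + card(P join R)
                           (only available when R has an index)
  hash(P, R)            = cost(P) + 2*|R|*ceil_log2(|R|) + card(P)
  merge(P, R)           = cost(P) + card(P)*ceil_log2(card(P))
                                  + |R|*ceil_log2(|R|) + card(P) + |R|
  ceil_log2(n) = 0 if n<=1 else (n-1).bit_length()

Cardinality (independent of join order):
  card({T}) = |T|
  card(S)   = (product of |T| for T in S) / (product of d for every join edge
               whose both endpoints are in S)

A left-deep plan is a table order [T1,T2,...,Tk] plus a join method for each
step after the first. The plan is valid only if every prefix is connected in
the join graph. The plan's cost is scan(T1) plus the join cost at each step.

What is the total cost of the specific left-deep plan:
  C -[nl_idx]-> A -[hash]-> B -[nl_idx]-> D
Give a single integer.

step 1: scan C: cost=300, card=300
step 2: join A via nl_idx
    card(P join A) = 300*80/(40) = 600
    cost = 300 + 300*7 + 600 = 3000
step 3: join B via hash
    card(P join B) = 600*150/(6) = 15000
    cost = 3000 + 2*150*8 + 600 = 6000
step 4: join D via nl_idx
    card(P join D) = 15000*150/(3) = 750000
    cost = 6000 + 15000*8 + 750000 = 876000

876000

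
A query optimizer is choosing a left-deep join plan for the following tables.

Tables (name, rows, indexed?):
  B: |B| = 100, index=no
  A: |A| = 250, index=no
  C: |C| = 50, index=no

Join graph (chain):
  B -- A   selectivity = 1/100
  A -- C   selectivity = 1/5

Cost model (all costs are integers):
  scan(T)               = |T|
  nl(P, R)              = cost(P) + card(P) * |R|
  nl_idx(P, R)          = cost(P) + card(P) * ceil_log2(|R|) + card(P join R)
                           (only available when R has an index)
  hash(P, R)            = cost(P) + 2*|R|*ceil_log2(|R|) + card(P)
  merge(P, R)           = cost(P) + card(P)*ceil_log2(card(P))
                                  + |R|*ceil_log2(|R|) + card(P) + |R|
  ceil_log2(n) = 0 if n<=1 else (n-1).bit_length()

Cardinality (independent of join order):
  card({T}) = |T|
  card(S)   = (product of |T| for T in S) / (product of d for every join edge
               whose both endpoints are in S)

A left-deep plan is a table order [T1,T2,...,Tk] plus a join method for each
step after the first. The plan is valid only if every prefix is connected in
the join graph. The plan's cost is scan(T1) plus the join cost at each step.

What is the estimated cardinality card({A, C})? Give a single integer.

2500

Tables in S: A(250), C(50)
Edges inside S: A-C(d=5)
numerator = 250 * 50 = 12500
denominator = 5 = 5
card(S) = 12500 / 5 = 2500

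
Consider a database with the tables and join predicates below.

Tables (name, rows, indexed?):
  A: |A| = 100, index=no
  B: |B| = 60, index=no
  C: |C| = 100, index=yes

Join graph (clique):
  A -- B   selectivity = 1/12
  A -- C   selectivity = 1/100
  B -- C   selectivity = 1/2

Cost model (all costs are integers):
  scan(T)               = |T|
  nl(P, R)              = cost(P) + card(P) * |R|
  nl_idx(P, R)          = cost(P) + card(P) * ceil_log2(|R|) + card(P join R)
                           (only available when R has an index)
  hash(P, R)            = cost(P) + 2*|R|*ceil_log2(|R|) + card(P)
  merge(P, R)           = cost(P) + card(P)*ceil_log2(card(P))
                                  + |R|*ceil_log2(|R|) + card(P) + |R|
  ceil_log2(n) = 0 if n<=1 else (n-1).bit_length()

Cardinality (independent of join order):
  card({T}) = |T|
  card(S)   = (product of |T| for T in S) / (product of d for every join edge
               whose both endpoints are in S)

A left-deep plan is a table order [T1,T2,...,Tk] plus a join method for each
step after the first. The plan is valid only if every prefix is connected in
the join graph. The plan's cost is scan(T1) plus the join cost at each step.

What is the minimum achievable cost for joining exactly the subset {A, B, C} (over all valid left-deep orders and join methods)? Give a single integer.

Selinger DP over subsets of {A,B,C}:
  {A}: scan cost=100, card=100
  {B}: scan cost=60, card=60
  {C}: scan cost=100, card=100
  {AB}: card=500; try (B,hash)→920, (A,merge)→1280, (B,merge)→1320, (A,hash)→1520, (A,nl)→6060, (B,nl)→6100; best=920 via (B,hash)
  {AC}: card=100; try (C,nl_idx)→900, (C,hash)→1600, (A,hash)→1600, (C,merge)→1700, (A,merge)→1700, (C,nl)→10100 …(+1); best=900 via (C,nl_idx)
  {BC}: card=3000; try (B,hash)→920, (C,merge)→1280, (B,merge)→1320, (C,hash)→1520, (C,nl_idx)→3480, (C,nl)→6060 …(+1); best=920 via (B,hash)
  {ABC}: card=250; try (B,hash)→1720, (B,merge)→2120, (C,hash)→2820, (C,nl_idx)→4670, (A,hash)→5320, (C,merge)→6720 …(+4); best=1720 via (B,hash)

1720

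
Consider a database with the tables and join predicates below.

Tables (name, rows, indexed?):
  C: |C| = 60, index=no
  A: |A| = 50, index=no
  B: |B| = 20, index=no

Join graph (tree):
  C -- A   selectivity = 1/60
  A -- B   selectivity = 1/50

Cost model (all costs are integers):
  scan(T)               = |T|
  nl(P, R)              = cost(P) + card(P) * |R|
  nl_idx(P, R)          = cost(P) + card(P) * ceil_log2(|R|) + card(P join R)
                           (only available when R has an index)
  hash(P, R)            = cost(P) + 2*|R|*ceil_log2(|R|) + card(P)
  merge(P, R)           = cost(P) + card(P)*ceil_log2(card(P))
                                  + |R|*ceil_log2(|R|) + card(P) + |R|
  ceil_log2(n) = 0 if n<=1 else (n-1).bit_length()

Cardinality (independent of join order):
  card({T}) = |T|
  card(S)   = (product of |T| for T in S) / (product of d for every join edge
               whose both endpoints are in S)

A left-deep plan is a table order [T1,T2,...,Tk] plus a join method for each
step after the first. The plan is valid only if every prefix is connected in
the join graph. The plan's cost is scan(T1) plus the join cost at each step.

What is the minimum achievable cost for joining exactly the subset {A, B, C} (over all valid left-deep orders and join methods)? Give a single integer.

840

Selinger DP over subsets of {A,B,C}:
  {C}: scan cost=60, card=60
  {A}: scan cost=50, card=50
  {B}: scan cost=20, card=20
  {AC}: card=50; try (A,hash)→720, (C,hash)→820, (C,merge)→820, (A,merge)→830, (C,nl)→3050, (A,nl)→3060; best=720 via (A,hash)
  {AB}: card=20; try (B,hash)→300, (A,merge)→490, (B,merge)→520, (A,hash)→640, (A,nl)→1020, (B,nl)→1050; best=300 via (B,hash)
  {ABC}: card=20; try (C,merge)→840, (B,hash)→970, (C,hash)→1040, (B,merge)→1190, (C,nl)→1500, (B,nl)→1720; best=840 via (C,merge)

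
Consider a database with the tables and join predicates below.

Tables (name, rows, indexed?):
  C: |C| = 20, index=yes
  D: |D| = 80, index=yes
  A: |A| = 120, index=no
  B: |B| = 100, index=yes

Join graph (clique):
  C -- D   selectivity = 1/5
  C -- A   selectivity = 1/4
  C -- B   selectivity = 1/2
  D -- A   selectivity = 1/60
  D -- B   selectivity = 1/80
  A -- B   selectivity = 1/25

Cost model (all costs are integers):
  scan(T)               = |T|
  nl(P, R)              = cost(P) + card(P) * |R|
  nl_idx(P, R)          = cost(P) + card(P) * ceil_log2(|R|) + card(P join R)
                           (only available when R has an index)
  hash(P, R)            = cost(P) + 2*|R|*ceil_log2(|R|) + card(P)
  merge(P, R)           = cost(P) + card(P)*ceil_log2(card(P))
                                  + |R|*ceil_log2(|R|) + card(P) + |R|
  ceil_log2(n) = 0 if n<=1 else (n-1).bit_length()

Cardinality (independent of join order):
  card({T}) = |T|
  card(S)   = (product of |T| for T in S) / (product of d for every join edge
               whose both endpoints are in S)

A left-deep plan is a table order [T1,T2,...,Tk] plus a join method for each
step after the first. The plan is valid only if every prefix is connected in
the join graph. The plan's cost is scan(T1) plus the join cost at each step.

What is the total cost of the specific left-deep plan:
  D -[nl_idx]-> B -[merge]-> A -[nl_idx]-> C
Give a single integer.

2544

step 1: scan D: cost=80, card=80
step 2: join B via nl_idx
    card(P join B) = 80*100/(80) = 100
    cost = 80 + 80*7 + 100 = 740
step 3: join A via merge
    card(P join A) = 100*120/(60*25) = 8
    cost = 740 + 100*7 + 120*7 + 100 + 120 = 2500
step 4: join C via nl_idx
    card(P join C) = 8*20/(5*4*2) = 4
    cost = 2500 + 8*5 + 4 = 2544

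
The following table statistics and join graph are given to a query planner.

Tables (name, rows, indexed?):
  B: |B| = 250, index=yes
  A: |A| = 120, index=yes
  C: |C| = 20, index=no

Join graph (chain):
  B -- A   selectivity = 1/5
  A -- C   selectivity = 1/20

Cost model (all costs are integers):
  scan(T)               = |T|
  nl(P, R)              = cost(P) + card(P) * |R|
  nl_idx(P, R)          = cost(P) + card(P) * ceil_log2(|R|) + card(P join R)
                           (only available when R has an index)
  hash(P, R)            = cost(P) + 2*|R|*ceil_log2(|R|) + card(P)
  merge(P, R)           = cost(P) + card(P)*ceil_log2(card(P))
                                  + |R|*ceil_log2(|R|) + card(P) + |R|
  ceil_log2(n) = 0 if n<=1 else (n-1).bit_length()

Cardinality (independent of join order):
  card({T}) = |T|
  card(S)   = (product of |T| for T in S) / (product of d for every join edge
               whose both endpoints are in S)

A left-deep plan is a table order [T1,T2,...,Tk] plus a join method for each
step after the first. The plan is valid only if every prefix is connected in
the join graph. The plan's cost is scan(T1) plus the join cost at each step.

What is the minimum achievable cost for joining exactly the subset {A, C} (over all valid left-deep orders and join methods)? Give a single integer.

280

Selinger DP over subsets of {A,C}:
  {A}: scan cost=120, card=120
  {C}: scan cost=20, card=20
  {AC}: card=120; try (A,nl_idx)→280, (C,hash)→440, (A,merge)→1100, (C,merge)→1200, (A,hash)→1720, (A,nl)→2420 …(+1); best=280 via (A,nl_idx)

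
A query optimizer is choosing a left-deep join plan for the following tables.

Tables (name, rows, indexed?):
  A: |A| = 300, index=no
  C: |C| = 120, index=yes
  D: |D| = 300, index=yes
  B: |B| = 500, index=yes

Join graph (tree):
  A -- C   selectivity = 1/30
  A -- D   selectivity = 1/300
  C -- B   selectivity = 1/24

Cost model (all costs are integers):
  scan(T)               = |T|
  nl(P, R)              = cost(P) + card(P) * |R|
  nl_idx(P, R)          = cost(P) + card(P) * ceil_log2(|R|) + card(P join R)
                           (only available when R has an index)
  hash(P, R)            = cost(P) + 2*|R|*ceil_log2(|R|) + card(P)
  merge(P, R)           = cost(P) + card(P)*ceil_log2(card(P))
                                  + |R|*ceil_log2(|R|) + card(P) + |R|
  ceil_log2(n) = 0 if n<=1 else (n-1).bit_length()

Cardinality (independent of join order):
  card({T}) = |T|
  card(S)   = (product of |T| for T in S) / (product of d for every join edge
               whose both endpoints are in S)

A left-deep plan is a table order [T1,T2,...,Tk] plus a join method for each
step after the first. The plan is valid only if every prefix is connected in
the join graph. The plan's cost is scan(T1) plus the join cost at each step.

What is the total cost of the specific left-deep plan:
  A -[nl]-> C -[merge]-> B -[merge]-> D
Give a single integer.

458700

step 1: scan A: cost=300, card=300
step 2: join C via nl
    card(P join C) = 300*120/(30) = 1200
    cost = 300 + 300*120 = 36300
step 3: join B via merge
    card(P join B) = 1200*500/(24) = 25000
    cost = 36300 + 1200*11 + 500*9 + 1200 + 500 = 55700
step 4: join D via merge
    card(P join D) = 25000*300/(300) = 25000
    cost = 55700 + 25000*15 + 300*9 + 25000 + 300 = 458700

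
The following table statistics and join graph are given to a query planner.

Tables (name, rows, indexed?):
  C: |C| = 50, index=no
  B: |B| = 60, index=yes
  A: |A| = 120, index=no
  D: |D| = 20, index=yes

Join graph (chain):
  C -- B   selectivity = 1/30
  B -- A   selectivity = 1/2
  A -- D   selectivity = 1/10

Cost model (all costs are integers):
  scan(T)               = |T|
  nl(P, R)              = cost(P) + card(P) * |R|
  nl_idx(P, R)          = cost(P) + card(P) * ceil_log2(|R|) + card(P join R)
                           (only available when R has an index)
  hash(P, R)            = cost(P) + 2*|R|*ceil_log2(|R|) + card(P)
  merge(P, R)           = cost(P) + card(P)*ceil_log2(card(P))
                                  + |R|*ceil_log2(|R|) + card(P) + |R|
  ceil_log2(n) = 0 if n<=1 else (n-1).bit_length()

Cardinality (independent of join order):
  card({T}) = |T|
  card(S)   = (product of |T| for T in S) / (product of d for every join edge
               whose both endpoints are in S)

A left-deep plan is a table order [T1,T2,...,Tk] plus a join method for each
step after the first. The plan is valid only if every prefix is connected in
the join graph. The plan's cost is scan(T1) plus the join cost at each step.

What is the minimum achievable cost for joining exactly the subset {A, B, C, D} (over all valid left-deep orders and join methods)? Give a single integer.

Selinger DP over subsets of {A,B,C,D}:
  {C}: scan cost=50, card=50
  {B}: scan cost=60, card=60
  {A}: scan cost=120, card=120
  {D}: scan cost=20, card=20
  {BC}: card=100; try (B,nl_idx)→450, (C,hash)→720, (B,hash)→820, (B,merge)→820, (C,merge)→830, (B,nl)→3050 …(+1); best=450 via (B,nl_idx)
  {AB}: card=3600; try (B,hash)→960, (A,merge)→1440, (B,merge)→1500, (A,hash)→1800, (B,nl_idx)→4440, (A,nl)→7260 …(+1); best=960 via (B,hash)
  {AD}: card=240; try (D,hash)→440, (D,nl_idx)→960, (A,merge)→1100, (D,merge)→1200, (A,hash)→1720, (A,nl)→2420 …(+1); best=440 via (D,hash)
  {ABC}: card=6000; try (A,merge)→2210, (A,hash)→2230, (C,hash)→5160, (A,nl)→12450, (C,merge)→48110, (C,nl)→180960; best=2210 via (A,merge)
  {ABD}: card=7200; try (B,hash)→1400, (B,merge)→3020, (D,hash)→4760, (B,nl_idx)→9080, (B,nl)→14840, (D,nl_idx)→26160 …(+2); best=1400 via (B,hash)
  {ABCD}: card=12000; try (D,hash)→8410, (C,hash)→9200, (D,nl_idx)→44210, (D,merge)→86330, (C,merge)→102550, (D,nl)→122210 …(+1); best=8410 via (D,hash)

8410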